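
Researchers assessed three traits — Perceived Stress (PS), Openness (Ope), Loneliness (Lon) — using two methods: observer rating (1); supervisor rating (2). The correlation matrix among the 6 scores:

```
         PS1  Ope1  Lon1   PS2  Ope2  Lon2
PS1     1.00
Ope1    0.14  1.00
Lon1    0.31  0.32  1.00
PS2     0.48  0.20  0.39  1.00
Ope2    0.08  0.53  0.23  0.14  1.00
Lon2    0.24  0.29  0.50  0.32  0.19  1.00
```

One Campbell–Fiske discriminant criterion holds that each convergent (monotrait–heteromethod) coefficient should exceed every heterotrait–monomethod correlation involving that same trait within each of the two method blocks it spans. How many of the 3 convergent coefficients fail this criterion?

0

Each convergent coefficient versus the relevant comparison correlations:
PS (methods 1·2): 0.48 vs {0.14, 0.14, 0.31, 0.32} → pass.
Ope (methods 1·2): 0.53 vs {0.14, 0.14, 0.32, 0.19} → pass.
Lon (methods 1·2): 0.50 vs {0.31, 0.32, 0.32, 0.19} → pass.
0 of 3 fail.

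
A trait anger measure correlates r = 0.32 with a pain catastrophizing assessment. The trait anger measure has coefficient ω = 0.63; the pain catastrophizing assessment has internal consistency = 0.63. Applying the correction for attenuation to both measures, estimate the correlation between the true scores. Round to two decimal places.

0.51

r_true = r_obs / √(r_xx · r_yy) = 0.32 / √(0.63 × 0.63) = 0.32 / √0.3969 = 0.32 / 0.6300 ≈ 0.51.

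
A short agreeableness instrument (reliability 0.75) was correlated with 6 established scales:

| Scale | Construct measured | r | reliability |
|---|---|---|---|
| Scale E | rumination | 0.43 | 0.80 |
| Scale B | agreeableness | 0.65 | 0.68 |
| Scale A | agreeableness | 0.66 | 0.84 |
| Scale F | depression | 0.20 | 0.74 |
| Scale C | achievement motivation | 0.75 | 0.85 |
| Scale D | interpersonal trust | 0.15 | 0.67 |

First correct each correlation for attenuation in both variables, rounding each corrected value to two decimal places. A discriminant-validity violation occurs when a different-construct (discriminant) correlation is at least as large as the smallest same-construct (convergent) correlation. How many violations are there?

1

Disattenuated r (r / √(r_scale · r_new)):
  Scale E (disc): 0.43 / √(0.80·0.75) = 0.56
  Scale B (conv): 0.65 / √(0.68·0.75) = 0.91
  Scale A (conv): 0.66 / √(0.84·0.75) = 0.83
  Scale F (disc): 0.20 / √(0.74·0.75) = 0.27
  Scale C (disc): 0.75 / √(0.85·0.75) = 0.94
  Scale D (disc): 0.15 / √(0.67·0.75) = 0.21
Smallest convergent = 0.83. Discriminant values: 0.56, 0.27, 0.94, 0.21; count ≥ 0.83 → 1.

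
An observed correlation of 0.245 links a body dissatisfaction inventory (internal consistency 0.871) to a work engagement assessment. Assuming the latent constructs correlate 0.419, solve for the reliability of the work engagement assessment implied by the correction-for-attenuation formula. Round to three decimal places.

0.393

r_true = r_obs / √(r_xx · r_yy) ⇒ 0.419 = 0.245 / √(0.871 · r_yy).
√(0.871 · r_yy) = 0.245 / 0.419 = 0.5847; 0.871 · r_yy = 0.3419; r_yy = 0.3419 / 0.871 ≈ 0.393.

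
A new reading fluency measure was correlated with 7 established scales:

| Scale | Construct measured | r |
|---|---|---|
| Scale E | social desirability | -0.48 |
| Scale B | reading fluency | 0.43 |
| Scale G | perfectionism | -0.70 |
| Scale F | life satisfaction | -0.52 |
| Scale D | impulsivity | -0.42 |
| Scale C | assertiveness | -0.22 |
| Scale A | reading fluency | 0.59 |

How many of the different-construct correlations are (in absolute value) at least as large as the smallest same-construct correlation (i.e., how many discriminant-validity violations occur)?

3

Convergent (same construct = reading fluency): Scale B, Scale A.
Smallest convergent = 0.43. Discriminant |r|: 0.48, 0.70, 0.52, 0.42, 0.22; count ≥ 0.43 → 3.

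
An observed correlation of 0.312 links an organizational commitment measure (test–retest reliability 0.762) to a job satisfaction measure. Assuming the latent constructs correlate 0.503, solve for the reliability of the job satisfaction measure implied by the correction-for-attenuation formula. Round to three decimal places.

0.505

r_true = r_obs / √(r_xx · r_yy) ⇒ 0.503 = 0.312 / √(0.762 · r_yy).
√(0.762 · r_yy) = 0.312 / 0.503 = 0.6203; 0.762 · r_yy = 0.3848; r_yy = 0.3848 / 0.762 ≈ 0.505.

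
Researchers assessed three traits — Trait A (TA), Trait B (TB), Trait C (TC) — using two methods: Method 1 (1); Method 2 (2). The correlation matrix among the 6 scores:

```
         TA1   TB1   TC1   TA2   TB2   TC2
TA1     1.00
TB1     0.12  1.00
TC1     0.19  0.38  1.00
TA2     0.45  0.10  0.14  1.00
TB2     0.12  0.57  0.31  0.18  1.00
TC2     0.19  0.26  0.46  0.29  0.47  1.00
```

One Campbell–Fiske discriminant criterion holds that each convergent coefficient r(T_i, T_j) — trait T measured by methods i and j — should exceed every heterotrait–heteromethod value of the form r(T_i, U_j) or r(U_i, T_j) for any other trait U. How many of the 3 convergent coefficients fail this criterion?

0

Each convergent coefficient versus the relevant comparison correlations:
TA (methods 1·2): 0.45 vs {0.12, 0.10, 0.19, 0.14} → pass.
TB (methods 1·2): 0.57 vs {0.10, 0.12, 0.26, 0.31} → pass.
TC (methods 1·2): 0.46 vs {0.14, 0.19, 0.31, 0.26} → pass.
0 of 3 fail.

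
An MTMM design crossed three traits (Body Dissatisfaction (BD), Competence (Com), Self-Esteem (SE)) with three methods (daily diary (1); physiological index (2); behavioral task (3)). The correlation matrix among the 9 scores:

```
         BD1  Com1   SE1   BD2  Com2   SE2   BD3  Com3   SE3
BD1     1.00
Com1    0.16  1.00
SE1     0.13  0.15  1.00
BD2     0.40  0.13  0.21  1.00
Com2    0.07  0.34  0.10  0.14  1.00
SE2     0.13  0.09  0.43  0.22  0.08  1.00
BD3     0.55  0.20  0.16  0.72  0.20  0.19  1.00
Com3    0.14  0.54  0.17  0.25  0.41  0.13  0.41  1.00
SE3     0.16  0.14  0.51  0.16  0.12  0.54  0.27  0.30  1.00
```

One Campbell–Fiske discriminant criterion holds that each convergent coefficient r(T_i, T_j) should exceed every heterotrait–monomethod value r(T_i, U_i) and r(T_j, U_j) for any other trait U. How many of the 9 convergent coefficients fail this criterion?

1

Checking each validity diagonal entry against its comparison values:
BD (methods 1·2): 0.40 vs {0.16, 0.14, 0.13, 0.22} → pass.
BD (methods 1·3): 0.55 vs {0.16, 0.41, 0.13, 0.27} → pass.
BD (methods 2·3): 0.72 vs {0.14, 0.41, 0.22, 0.27} → pass.
Com (methods 1·2): 0.34 vs {0.16, 0.14, 0.15, 0.08} → pass.
Com (methods 1·3): 0.54 vs {0.16, 0.41, 0.15, 0.30} → pass.
Com (methods 2·3): 0.41 vs {0.14, 0.41, 0.08, 0.30} → fail.
SE (methods 1·2): 0.43 vs {0.13, 0.22, 0.15, 0.08} → pass.
SE (methods 1·3): 0.51 vs {0.13, 0.27, 0.15, 0.30} → pass.
SE (methods 2·3): 0.54 vs {0.22, 0.27, 0.08, 0.30} → pass.
1 of 9 fail.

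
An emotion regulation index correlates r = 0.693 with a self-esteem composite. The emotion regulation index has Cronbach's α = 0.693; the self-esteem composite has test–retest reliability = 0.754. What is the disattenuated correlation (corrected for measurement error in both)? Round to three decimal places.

r_true = r_obs / √(r_xx · r_yy) = 0.693 / √(0.693 × 0.754) = 0.693 / √0.522522 = 0.693 / 0.7229 ≈ 0.959.

0.959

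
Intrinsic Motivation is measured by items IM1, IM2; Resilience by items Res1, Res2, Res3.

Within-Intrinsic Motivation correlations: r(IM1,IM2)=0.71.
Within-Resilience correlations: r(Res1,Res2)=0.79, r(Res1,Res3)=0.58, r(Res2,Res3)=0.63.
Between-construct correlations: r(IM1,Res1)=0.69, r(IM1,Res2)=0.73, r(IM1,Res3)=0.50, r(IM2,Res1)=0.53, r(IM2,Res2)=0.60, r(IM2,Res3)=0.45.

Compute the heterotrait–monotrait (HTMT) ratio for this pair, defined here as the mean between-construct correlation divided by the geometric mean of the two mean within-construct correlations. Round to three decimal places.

Mean between = 3.50/6 = 0.5833.
Mean within-IM = 0.71/1 = 0.7100; mean within-Res = 2.00/3 = 0.6667.
Geometric mean = √(0.7100 × 0.6667) = 0.6880.
HTMT = 0.5833 / 0.6880 = 0.848.

0.848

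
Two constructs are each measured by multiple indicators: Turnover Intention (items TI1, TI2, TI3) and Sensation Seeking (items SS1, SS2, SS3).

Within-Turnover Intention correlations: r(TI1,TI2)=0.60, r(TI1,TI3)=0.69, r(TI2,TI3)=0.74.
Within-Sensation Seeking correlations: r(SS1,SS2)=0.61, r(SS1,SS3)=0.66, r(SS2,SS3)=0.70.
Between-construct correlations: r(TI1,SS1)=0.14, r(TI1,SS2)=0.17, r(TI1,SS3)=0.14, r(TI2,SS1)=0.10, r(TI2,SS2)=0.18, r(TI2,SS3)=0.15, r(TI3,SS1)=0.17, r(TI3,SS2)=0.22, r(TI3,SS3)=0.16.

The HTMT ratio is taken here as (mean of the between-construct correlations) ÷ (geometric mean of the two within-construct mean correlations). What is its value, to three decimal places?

0.238

Mean between = 1.43/9 = 0.1589.
Mean within-TI = 2.03/3 = 0.6767; mean within-SS = 1.97/3 = 0.6567.
Geometric mean = √(0.6767 × 0.6567) = 0.6666.
HTMT = 0.1589 / 0.6666 = 0.238.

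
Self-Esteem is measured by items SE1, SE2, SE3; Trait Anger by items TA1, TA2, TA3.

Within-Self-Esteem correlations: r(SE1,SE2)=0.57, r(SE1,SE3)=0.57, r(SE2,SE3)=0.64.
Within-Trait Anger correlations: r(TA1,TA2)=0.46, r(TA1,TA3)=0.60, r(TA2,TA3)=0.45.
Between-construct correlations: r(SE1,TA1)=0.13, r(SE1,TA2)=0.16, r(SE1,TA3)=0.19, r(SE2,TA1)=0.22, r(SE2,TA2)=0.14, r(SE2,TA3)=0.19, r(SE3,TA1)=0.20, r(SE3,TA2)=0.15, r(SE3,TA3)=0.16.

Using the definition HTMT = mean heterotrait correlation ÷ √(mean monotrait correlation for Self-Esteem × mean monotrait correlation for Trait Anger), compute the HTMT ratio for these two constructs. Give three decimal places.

0.313

Mean between = 1.54/9 = 0.1711.
Mean within-SE = 1.78/3 = 0.5933; mean within-TA = 1.51/3 = 0.5033.
Geometric mean = √(0.5933 × 0.5033) = 0.5465.
HTMT = 0.1711 / 0.5465 = 0.313.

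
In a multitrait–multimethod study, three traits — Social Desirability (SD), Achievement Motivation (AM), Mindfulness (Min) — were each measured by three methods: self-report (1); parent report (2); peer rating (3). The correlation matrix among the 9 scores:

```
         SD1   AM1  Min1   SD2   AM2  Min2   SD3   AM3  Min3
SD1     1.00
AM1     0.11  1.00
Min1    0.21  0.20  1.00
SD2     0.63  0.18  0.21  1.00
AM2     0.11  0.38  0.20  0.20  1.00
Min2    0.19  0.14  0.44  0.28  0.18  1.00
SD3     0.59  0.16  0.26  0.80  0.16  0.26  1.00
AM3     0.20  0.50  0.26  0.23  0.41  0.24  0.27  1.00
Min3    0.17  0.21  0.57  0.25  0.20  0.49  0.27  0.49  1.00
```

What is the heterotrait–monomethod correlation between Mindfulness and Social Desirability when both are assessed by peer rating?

0.27

Different traits, same method: r(Min3, SD3) = 0.27.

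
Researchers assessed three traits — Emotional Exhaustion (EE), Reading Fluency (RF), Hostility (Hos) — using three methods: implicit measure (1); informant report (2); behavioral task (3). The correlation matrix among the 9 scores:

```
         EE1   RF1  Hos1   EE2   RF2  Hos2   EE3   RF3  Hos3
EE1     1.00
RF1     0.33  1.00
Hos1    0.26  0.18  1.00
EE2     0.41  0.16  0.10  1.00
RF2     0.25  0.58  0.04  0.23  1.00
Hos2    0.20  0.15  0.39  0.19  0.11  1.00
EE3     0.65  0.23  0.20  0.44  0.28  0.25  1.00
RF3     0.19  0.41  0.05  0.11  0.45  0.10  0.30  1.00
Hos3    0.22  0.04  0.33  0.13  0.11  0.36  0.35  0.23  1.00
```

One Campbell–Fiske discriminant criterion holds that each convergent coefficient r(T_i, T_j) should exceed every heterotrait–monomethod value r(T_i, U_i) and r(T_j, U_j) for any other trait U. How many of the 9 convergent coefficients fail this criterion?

1

Each convergent coefficient versus the relevant comparison correlations:
EE (methods 1·2): 0.41 vs {0.33, 0.23, 0.26, 0.19} → pass.
EE (methods 1·3): 0.65 vs {0.33, 0.30, 0.26, 0.35} → pass.
EE (methods 2·3): 0.44 vs {0.23, 0.30, 0.19, 0.35} → pass.
RF (methods 1·2): 0.58 vs {0.33, 0.23, 0.18, 0.11} → pass.
RF (methods 1·3): 0.41 vs {0.33, 0.30, 0.18, 0.23} → pass.
RF (methods 2·3): 0.45 vs {0.23, 0.30, 0.11, 0.23} → pass.
Hos (methods 1·2): 0.39 vs {0.26, 0.19, 0.18, 0.11} → pass.
Hos (methods 1·3): 0.33 vs {0.26, 0.35, 0.18, 0.23} → fail.
Hos (methods 2·3): 0.36 vs {0.19, 0.35, 0.11, 0.23} → pass.
1 of 9 fail.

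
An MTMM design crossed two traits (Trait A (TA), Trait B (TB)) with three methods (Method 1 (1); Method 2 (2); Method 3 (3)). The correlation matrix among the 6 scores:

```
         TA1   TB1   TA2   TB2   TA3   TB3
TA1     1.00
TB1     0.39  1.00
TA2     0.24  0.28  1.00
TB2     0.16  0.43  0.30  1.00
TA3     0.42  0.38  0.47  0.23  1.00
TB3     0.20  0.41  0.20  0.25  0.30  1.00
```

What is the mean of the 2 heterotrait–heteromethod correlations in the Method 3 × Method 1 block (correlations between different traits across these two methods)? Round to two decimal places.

HTHM values (method 3 × method 1): 0.38, 0.20; mean = 0.58/2 = 0.29.

0.29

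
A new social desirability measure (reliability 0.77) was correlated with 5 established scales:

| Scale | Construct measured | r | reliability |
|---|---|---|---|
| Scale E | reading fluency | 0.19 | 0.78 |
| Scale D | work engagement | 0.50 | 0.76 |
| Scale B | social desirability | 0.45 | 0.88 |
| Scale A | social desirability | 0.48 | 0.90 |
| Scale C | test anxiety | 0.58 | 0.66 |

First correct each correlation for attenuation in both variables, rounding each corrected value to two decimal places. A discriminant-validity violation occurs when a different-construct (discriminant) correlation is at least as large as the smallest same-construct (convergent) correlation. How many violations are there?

Disattenuated r (r / √(r_scale · r_new)):
  Scale E (disc): 0.19 / √(0.78·0.77) = 0.25
  Scale D (disc): 0.50 / √(0.76·0.77) = 0.65
  Scale B (conv): 0.45 / √(0.88·0.77) = 0.55
  Scale A (conv): 0.48 / √(0.90·0.77) = 0.58
  Scale C (disc): 0.58 / √(0.66·0.77) = 0.81
Smallest convergent = 0.55. Discriminant values: 0.25, 0.65, 0.81; count ≥ 0.55 → 2.

2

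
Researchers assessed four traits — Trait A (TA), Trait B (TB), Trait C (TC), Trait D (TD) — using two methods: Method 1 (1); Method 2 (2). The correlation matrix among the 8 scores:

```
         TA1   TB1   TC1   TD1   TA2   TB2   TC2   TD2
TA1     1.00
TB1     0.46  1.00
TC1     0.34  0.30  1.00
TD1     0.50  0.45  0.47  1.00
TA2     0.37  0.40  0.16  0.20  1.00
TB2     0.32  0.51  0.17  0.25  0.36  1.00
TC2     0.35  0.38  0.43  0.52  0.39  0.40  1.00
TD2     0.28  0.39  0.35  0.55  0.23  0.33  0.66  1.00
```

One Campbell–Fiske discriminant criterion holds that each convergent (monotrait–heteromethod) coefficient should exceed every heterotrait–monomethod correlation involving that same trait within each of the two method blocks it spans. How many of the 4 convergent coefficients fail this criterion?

3

Checking each validity diagonal entry against its comparison values:
TA (methods 1·2): 0.37 vs {0.46, 0.36, 0.34, 0.39, 0.50, 0.23} → fail.
TB (methods 1·2): 0.51 vs {0.46, 0.36, 0.30, 0.40, 0.45, 0.33} → pass.
TC (methods 1·2): 0.43 vs {0.34, 0.39, 0.30, 0.40, 0.47, 0.66} → fail.
TD (methods 1·2): 0.55 vs {0.50, 0.23, 0.45, 0.33, 0.47, 0.66} → fail.
3 of 4 fail.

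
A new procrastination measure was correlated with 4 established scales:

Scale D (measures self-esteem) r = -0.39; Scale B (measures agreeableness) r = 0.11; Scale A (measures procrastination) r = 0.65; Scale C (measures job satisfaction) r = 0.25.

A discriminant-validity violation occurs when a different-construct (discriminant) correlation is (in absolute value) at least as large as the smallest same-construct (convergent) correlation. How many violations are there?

Convergent (same construct = procrastination): Scale A.
Smallest convergent = 0.65. Discriminant |r|: 0.39, 0.11, 0.25; count ≥ 0.65 → 0.

0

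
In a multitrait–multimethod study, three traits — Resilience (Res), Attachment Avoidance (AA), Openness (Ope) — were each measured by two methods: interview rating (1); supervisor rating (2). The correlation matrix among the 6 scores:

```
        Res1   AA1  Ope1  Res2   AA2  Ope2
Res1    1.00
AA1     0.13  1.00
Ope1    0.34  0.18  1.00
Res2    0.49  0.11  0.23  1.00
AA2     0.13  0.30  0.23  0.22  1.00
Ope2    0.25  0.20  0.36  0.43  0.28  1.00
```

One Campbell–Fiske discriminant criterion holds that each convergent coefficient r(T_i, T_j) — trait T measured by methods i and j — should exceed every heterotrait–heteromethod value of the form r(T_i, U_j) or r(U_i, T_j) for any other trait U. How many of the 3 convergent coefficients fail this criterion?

Each convergent coefficient versus the relevant comparison correlations:
Res (methods 1·2): 0.49 vs {0.13, 0.11, 0.25, 0.23} → pass.
AA (methods 1·2): 0.30 vs {0.11, 0.13, 0.20, 0.23} → pass.
Ope (methods 1·2): 0.36 vs {0.23, 0.25, 0.23, 0.20} → pass.
0 of 3 fail.

0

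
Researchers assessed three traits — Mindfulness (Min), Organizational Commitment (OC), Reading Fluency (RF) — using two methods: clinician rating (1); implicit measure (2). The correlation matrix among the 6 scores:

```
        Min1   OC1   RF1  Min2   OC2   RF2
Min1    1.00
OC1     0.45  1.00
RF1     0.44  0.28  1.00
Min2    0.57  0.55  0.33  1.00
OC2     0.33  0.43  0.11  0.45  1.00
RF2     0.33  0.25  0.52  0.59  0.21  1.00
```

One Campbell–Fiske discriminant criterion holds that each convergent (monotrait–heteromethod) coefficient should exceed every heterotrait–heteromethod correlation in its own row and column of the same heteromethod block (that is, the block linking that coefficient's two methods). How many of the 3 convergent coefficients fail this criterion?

Convergent coefficients and their comparison sets:
Min (methods 1·2): 0.57 vs {0.33, 0.55, 0.33, 0.33} → pass.
OC (methods 1·2): 0.43 vs {0.55, 0.33, 0.25, 0.11} → fail.
RF (methods 1·2): 0.52 vs {0.33, 0.33, 0.11, 0.25} → pass.
1 of 3 fail.

1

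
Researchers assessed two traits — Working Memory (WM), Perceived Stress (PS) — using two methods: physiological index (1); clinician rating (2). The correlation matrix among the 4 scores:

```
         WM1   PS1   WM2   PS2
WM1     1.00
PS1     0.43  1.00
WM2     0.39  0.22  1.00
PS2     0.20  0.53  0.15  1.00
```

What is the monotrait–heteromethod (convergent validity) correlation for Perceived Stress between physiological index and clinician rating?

0.53

Same trait (PS), different methods: r(PS1, PS2) = 0.53.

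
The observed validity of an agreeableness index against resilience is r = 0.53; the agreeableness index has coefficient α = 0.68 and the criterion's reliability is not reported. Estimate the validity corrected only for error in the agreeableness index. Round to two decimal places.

Single correction: r_c = r_obs / √r_xx = 0.53 / √0.68 = 0.53 / 0.8246 ≈ 0.64.

0.64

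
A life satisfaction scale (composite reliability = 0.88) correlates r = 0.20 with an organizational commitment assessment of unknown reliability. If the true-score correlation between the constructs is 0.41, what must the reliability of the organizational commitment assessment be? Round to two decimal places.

0.27

r_true = r_obs / √(r_xx · r_yy) ⇒ 0.41 = 0.20 / √(0.88 · r_yy).
√(0.88 · r_yy) = 0.20 / 0.41 = 0.4878; 0.88 · r_yy = 0.2379; r_yy = 0.2379 / 0.88 ≈ 0.27.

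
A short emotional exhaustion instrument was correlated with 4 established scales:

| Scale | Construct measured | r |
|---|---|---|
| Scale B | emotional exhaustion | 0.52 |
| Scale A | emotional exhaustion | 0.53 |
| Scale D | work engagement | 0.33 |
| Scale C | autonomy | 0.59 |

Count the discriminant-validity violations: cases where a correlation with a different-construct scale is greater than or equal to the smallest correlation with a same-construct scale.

1

Convergent (same construct = emotional exhaustion): Scale B, Scale A.
Smallest convergent = 0.52. Discriminant values: 0.33, 0.59; count ≥ 0.52 → 1.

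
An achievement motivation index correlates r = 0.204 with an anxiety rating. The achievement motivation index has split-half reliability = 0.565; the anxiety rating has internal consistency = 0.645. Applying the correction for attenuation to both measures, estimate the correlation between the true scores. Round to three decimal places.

r_true = r_obs / √(r_xx · r_yy) = 0.204 / √(0.565 × 0.645) = 0.204 / √0.364425 = 0.204 / 0.6037 ≈ 0.338.

0.338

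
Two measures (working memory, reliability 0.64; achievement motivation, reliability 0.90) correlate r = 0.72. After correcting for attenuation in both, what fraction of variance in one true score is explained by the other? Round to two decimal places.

0.90

Disattenuated r = 0.72 / √(0.64 × 0.90) = 0.72 / 0.7589 = 0.9487.
Shared true-score variance = 0.9487² = 0.9000 ≈ 0.90.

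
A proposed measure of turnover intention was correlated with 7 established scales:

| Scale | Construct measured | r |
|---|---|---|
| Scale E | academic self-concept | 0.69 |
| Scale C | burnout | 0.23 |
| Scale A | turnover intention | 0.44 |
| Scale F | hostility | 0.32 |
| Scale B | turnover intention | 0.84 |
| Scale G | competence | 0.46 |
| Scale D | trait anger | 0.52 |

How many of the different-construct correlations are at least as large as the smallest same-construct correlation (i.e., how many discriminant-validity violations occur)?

3

Convergent (same construct = turnover intention): Scale A, Scale B.
Smallest convergent = 0.44. Discriminant values: 0.69, 0.23, 0.32, 0.46, 0.52; count ≥ 0.44 → 3.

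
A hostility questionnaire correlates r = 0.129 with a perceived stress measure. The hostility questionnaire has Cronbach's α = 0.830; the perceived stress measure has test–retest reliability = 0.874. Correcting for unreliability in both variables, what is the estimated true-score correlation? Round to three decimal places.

0.151

r_true = r_obs / √(r_xx · r_yy) = 0.129 / √(0.830 × 0.874) = 0.129 / √0.725420 = 0.129 / 0.8517 ≈ 0.151.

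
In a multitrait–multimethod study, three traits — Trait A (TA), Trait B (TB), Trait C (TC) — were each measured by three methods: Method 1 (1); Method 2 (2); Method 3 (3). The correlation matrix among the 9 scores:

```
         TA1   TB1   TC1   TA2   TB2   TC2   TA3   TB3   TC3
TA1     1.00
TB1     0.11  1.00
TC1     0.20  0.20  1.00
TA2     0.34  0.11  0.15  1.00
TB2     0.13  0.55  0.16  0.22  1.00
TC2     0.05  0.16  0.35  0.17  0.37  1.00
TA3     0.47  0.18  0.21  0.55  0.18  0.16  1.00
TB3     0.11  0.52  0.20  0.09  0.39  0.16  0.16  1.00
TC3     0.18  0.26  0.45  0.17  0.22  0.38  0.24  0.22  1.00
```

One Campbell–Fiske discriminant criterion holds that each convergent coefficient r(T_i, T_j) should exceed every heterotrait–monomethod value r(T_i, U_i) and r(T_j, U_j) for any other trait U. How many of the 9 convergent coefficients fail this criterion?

Convergent coefficients and their comparison sets:
TA (methods 1·2): 0.34 vs {0.11, 0.22, 0.20, 0.17} → pass.
TA (methods 1·3): 0.47 vs {0.11, 0.16, 0.20, 0.24} → pass.
TA (methods 2·3): 0.55 vs {0.22, 0.16, 0.17, 0.24} → pass.
TB (methods 1·2): 0.55 vs {0.11, 0.22, 0.20, 0.37} → pass.
TB (methods 1·3): 0.52 vs {0.11, 0.16, 0.20, 0.22} → pass.
TB (methods 2·3): 0.39 vs {0.22, 0.16, 0.37, 0.22} → pass.
TC (methods 1·2): 0.35 vs {0.20, 0.17, 0.20, 0.37} → fail.
TC (methods 1·3): 0.45 vs {0.20, 0.24, 0.20, 0.22} → pass.
TC (methods 2·3): 0.38 vs {0.17, 0.24, 0.37, 0.22} → pass.
1 of 9 fail.

1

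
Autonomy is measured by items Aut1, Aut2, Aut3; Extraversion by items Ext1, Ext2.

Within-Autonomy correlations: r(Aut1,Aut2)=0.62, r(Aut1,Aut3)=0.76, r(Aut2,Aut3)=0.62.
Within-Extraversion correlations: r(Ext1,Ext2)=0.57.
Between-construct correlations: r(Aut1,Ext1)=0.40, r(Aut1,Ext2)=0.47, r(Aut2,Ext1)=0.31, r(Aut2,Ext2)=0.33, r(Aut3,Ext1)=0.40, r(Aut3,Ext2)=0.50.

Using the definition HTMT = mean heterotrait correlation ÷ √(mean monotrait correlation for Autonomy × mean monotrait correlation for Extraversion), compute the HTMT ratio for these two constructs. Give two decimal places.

Mean between = 2.41/6 = 0.4017.
Mean within-Aut = 2.00/3 = 0.6667; mean within-Ext = 0.57/1 = 0.5700.
Geometric mean = √(0.6667 × 0.5700) = 0.6165.
HTMT = 0.4017 / 0.6165 = 0.65.

0.65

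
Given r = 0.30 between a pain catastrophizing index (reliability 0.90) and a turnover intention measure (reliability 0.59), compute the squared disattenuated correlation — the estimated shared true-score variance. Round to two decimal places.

0.17

Disattenuated r = 0.30 / √(0.90 × 0.59) = 0.30 / 0.7287 = 0.4117.
Shared true-score variance = 0.4117² = 0.1695 ≈ 0.17.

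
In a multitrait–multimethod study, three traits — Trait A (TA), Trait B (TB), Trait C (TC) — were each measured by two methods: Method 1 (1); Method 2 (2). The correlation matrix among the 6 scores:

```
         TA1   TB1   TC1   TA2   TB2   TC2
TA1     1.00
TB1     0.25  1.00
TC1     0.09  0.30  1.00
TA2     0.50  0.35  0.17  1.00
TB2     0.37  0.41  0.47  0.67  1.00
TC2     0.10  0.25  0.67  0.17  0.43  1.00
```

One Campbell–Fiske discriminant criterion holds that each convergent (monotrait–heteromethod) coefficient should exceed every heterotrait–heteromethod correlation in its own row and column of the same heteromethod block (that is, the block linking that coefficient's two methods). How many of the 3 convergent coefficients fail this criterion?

1

Each convergent coefficient versus the relevant comparison correlations:
TA (methods 1·2): 0.50 vs {0.37, 0.35, 0.10, 0.17} → pass.
TB (methods 1·2): 0.41 vs {0.35, 0.37, 0.25, 0.47} → fail.
TC (methods 1·2): 0.67 vs {0.17, 0.10, 0.47, 0.25} → pass.
1 of 3 fail.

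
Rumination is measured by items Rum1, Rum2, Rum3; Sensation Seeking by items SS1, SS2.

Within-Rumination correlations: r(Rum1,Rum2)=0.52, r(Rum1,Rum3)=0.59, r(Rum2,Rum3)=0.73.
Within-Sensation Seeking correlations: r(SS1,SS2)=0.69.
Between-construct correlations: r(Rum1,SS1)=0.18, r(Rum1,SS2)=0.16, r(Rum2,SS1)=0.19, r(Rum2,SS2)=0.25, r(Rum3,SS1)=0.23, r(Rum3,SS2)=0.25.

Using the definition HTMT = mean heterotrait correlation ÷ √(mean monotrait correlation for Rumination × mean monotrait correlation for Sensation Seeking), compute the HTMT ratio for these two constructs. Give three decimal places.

Between-construct mean = 1.26/6 = 0.2100.
Mean within-Rum = 1.84/3 = 0.6133; mean within-SS = 0.69/1 = 0.6900.
Geometric mean = √(0.6133 × 0.6900) = 0.6505.
HTMT = 0.2100 / 0.6505 = 0.323.

0.323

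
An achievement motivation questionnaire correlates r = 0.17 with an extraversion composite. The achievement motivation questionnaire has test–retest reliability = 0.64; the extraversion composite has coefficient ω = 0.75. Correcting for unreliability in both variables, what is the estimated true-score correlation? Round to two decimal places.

0.25

r_true = r_obs / √(r_xx · r_yy) = 0.17 / √(0.64 × 0.75) = 0.17 / √0.4800 = 0.17 / 0.6928 ≈ 0.25.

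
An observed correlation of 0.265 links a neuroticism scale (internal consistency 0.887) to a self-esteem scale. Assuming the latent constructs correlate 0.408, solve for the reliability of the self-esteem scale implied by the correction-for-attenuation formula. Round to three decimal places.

0.476

r_true = r_obs / √(r_xx · r_yy) ⇒ 0.408 = 0.265 / √(0.887 · r_yy).
√(0.887 · r_yy) = 0.265 / 0.408 = 0.6495; 0.887 · r_yy = 0.4219; r_yy = 0.4219 / 0.887 ≈ 0.476.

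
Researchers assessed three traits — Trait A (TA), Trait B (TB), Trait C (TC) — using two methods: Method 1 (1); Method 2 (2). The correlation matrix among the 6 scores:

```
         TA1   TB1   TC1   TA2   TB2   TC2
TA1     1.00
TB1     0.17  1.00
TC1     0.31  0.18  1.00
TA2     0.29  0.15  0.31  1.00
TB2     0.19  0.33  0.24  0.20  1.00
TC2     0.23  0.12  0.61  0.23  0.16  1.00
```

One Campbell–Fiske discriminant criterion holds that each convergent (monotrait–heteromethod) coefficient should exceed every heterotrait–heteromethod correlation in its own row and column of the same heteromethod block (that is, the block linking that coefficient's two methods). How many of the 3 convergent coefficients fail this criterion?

Each convergent coefficient versus the relevant comparison correlations:
TA (methods 1·2): 0.29 vs {0.19, 0.15, 0.23, 0.31} → fail.
TB (methods 1·2): 0.33 vs {0.15, 0.19, 0.12, 0.24} → pass.
TC (methods 1·2): 0.61 vs {0.31, 0.23, 0.24, 0.12} → pass.
1 of 3 fail.

1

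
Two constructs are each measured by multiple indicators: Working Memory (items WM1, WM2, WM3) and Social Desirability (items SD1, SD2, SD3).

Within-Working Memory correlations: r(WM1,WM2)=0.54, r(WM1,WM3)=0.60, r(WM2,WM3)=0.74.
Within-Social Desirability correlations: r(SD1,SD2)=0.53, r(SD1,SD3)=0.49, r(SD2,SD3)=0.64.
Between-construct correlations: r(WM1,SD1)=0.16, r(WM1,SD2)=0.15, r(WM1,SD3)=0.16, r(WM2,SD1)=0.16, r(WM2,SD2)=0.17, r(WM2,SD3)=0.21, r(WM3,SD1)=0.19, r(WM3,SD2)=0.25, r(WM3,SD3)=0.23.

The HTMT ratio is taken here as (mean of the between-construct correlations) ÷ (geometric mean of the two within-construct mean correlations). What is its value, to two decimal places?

0.32

Mean heterotrait r = 1.68/9 = 0.1867.
Mean within-WM = 1.88/3 = 0.6267; mean within-SD = 1.66/3 = 0.5533.
Geometric mean = √(0.6267 × 0.5533) = 0.5889.
HTMT = 0.1867 / 0.5889 = 0.32.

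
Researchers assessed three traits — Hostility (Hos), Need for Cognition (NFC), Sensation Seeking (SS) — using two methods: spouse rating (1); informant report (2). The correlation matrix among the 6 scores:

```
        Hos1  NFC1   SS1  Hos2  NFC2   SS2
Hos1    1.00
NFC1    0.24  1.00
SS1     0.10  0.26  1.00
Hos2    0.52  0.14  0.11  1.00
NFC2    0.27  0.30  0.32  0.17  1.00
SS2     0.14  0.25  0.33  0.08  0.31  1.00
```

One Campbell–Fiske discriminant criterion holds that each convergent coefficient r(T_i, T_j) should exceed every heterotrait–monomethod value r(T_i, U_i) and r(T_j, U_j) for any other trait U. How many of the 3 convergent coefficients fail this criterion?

Each convergent coefficient versus the relevant comparison correlations:
Hos (methods 1·2): 0.52 vs {0.24, 0.17, 0.10, 0.08} → pass.
NFC (methods 1·2): 0.30 vs {0.24, 0.17, 0.26, 0.31} → fail.
SS (methods 1·2): 0.33 vs {0.10, 0.08, 0.26, 0.31} → pass.
1 of 3 fail.

1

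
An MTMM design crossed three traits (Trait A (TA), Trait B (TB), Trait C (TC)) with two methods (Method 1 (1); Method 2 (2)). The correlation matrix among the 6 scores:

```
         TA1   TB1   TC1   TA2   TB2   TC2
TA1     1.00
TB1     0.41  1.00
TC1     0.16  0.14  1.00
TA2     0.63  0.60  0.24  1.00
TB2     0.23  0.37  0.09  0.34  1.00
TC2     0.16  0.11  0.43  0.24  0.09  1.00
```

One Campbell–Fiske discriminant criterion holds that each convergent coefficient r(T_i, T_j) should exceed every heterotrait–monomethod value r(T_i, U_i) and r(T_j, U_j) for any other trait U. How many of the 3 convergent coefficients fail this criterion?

1

Checking each validity diagonal entry against its comparison values:
TA (methods 1·2): 0.63 vs {0.41, 0.34, 0.16, 0.24} → pass.
TB (methods 1·2): 0.37 vs {0.41, 0.34, 0.14, 0.09} → fail.
TC (methods 1·2): 0.43 vs {0.16, 0.24, 0.14, 0.09} → pass.
1 of 3 fail.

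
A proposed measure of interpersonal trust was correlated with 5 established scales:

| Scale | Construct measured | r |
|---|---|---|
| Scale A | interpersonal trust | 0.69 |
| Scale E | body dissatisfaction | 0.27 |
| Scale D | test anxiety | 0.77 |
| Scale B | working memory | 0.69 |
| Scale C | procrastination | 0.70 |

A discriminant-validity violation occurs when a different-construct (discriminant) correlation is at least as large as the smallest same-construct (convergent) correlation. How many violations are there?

3

Convergent (same construct = interpersonal trust): Scale A.
Smallest convergent = 0.69. Discriminant values: 0.27, 0.77, 0.69, 0.70; count ≥ 0.69 → 3.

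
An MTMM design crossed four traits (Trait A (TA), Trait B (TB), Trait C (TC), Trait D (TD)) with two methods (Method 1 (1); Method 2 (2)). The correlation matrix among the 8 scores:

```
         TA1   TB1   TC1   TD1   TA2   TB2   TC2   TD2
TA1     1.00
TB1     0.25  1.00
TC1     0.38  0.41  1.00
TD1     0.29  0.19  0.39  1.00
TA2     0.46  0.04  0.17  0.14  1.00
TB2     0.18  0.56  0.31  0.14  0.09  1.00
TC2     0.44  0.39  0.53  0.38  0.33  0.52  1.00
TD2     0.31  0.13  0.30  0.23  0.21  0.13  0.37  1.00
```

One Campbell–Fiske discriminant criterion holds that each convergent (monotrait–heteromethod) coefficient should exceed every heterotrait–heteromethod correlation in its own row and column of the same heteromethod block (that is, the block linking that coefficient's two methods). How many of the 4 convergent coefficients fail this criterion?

Checking each validity diagonal entry against its comparison values:
TA (methods 1·2): 0.46 vs {0.18, 0.04, 0.44, 0.17, 0.31, 0.14} → pass.
TB (methods 1·2): 0.56 vs {0.04, 0.18, 0.39, 0.31, 0.13, 0.14} → pass.
TC (methods 1·2): 0.53 vs {0.17, 0.44, 0.31, 0.39, 0.30, 0.38} → pass.
TD (methods 1·2): 0.23 vs {0.14, 0.31, 0.14, 0.13, 0.38, 0.30} → fail.
1 of 4 fail.

1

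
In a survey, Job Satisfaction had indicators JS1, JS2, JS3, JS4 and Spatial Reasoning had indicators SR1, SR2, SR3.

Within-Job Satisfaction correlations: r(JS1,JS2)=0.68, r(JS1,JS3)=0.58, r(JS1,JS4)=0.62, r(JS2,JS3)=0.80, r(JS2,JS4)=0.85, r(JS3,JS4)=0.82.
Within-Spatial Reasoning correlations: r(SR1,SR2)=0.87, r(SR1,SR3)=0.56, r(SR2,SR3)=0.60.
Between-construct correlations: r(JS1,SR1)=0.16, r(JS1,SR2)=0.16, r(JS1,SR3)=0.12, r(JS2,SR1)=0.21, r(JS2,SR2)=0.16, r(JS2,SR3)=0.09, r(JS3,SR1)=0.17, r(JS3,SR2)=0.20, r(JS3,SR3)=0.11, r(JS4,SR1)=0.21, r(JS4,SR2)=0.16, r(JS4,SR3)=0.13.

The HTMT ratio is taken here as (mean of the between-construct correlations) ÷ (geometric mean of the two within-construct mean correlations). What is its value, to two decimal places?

Between-construct mean = 1.88/12 = 0.1567.
Mean within-JS = 4.35/6 = 0.7250; mean within-SR = 2.03/3 = 0.6767.
Geometric mean = √(0.7250 × 0.6767) = 0.7004.
HTMT = 0.1567 / 0.7004 = 0.22.

0.22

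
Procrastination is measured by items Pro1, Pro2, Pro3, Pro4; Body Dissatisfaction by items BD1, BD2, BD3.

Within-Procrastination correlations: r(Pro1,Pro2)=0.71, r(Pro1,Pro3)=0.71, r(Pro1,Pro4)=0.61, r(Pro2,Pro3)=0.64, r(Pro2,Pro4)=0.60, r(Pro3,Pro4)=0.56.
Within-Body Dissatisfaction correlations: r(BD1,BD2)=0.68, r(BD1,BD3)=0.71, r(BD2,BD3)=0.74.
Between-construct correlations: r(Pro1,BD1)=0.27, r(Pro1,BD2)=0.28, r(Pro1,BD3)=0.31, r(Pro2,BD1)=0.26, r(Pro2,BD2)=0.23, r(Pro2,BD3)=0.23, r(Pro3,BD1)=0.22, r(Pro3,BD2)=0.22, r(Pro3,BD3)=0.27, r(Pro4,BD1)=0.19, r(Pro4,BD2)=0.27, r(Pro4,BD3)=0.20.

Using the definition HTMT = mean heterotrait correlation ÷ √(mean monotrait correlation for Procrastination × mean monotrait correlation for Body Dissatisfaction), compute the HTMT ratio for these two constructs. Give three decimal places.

0.365

Mean heterotrait r = 2.95/12 = 0.2458.
Mean within-Pro = 3.83/6 = 0.6383; mean within-BD = 2.13/3 = 0.7100.
Geometric mean = √(0.6383 × 0.7100) = 0.6732.
HTMT = 0.2458 / 0.6732 = 0.365.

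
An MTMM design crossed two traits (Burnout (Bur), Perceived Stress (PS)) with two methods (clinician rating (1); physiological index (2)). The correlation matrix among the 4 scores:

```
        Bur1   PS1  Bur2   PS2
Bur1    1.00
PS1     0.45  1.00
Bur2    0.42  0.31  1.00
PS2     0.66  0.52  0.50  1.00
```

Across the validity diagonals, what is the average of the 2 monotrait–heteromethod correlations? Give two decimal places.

0.47

Convergent values: 0.42, 0.52; mean = 0.94/2 = 0.47.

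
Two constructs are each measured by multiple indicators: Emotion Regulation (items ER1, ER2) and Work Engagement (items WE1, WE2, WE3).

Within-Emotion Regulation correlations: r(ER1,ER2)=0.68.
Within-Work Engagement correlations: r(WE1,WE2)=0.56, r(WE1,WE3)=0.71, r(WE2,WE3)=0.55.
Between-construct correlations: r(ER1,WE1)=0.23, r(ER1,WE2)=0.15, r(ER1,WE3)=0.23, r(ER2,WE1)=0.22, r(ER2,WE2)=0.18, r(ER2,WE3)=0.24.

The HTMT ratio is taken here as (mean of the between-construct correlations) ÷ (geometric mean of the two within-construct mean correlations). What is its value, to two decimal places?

Between-construct mean = 1.25/6 = 0.2083.
Mean within-ER = 0.68/1 = 0.6800; mean within-WE = 1.82/3 = 0.6067.
Geometric mean = √(0.6800 × 0.6067) = 0.6423.
HTMT = 0.2083 / 0.6423 = 0.32.

0.32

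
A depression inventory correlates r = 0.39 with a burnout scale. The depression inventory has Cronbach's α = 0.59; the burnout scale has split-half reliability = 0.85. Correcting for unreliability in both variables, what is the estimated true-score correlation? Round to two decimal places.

r_true = r_obs / √(r_xx · r_yy) = 0.39 / √(0.59 × 0.85) = 0.39 / √0.5015 = 0.39 / 0.7082 ≈ 0.55.

0.55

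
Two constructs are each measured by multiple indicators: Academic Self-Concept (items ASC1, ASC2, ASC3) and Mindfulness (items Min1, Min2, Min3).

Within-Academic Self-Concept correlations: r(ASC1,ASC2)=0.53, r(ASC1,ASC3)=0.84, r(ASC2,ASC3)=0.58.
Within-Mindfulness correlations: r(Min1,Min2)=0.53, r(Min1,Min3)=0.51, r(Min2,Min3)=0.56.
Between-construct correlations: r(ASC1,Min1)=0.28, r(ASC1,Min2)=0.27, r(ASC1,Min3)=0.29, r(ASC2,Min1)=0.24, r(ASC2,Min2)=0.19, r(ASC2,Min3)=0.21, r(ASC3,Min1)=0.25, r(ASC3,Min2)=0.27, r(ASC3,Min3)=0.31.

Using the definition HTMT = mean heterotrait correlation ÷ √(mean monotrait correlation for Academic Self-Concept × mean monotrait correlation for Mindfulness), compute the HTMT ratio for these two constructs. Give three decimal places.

Mean between = 2.31/9 = 0.2567.
Mean within-ASC = 1.95/3 = 0.6500; mean within-Min = 1.60/3 = 0.5333.
Geometric mean = √(0.6500 × 0.5333) = 0.5888.
HTMT = 0.2567 / 0.5888 = 0.436.

0.436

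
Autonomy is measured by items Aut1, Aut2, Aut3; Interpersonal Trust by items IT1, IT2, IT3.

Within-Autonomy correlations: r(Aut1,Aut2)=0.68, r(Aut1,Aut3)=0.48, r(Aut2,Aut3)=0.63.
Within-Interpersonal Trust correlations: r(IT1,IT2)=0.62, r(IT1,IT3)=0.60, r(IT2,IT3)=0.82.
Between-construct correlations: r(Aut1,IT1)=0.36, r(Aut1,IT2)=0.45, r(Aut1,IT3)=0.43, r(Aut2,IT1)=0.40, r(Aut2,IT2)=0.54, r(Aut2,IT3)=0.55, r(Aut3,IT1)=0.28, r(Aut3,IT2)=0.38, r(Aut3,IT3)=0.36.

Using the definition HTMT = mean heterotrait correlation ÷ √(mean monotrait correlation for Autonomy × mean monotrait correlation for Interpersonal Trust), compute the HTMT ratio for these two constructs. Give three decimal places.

0.654

Mean between = 3.75/9 = 0.4167.
Mean within-Aut = 1.79/3 = 0.5967; mean within-IT = 2.04/3 = 0.6800.
Geometric mean = √(0.5967 × 0.6800) = 0.6370.
HTMT = 0.4167 / 0.6370 = 0.654.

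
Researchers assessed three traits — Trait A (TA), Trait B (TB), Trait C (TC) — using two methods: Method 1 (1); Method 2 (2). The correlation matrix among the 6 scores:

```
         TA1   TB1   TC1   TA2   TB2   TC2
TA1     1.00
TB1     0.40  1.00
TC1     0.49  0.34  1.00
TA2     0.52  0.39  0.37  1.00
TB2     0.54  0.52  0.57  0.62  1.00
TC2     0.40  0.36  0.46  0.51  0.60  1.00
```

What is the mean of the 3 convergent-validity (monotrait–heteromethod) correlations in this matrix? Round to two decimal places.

Convergent values: 0.52, 0.52, 0.46; mean = 1.50/3 = 0.50.

0.50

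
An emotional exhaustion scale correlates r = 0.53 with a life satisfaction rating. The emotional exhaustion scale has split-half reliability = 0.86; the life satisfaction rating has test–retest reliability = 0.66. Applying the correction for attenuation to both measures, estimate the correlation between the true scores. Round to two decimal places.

r_true = r_obs / √(r_xx · r_yy) = 0.53 / √(0.86 × 0.66) = 0.53 / √0.5676 = 0.53 / 0.7534 ≈ 0.70.

0.70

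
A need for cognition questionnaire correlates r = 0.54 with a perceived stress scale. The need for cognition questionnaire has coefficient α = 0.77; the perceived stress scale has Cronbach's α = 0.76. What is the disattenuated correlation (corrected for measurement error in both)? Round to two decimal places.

0.71

r_true = r_obs / √(r_xx · r_yy) = 0.54 / √(0.77 × 0.76) = 0.54 / √0.5852 = 0.54 / 0.7650 ≈ 0.71.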